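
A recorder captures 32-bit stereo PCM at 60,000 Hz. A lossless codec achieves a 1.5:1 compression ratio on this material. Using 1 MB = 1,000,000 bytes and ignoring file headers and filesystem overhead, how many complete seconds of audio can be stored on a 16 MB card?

Uncompressed byte rate = 60,000 × 4 × 2 = 480,000 bytes/s.
After 1.5:1 compression, effective rate ≈ 320000 bytes/s.
Capacity = 16 × 1,000,000 = 16,000,000 bytes.
16,000,000 / effective rate ≈ 50 s → 50 seconds.

50 seconds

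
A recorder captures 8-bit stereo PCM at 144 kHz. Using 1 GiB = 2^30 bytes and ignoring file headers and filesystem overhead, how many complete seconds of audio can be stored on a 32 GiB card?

Uncompressed byte rate = 144,000 × 1 × 2 = 288,000 bytes/s.
Capacity = 32 × 1,073,741,824 = 34,359,738,368 bytes.
34,359,738,368 / 288,000 ≈ 119304.65 s → 119,304 seconds.

119,304 seconds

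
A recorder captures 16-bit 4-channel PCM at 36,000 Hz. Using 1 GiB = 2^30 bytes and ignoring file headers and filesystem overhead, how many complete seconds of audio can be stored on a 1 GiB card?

3,728 seconds

Uncompressed byte rate = 36,000 × 2 × 4 = 288,000 bytes/s.
Capacity = 1 × 1,073,741,824 = 1,073,741,824 bytes.
1,073,741,824 / 288,000 ≈ 3728.27 s → 3,728 seconds.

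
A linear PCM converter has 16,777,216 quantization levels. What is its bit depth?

log2(16,777,216) = 24.

24 bits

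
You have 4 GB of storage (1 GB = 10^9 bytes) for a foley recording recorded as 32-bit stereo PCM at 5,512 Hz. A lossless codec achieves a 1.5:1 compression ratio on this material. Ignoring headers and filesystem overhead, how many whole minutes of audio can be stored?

2,267 minutes

Uncompressed byte rate = 5,512 × 4 × 2 = 44,096 bytes/s.
After 1.5:1 compression, effective rate ≈ 29397.33 bytes/s.
Capacity = 4 × 1,000,000,000 = 4,000,000,000 bytes.
4,000,000,000 / effective rate ≈ 136066.76 s → 2,267 minutes.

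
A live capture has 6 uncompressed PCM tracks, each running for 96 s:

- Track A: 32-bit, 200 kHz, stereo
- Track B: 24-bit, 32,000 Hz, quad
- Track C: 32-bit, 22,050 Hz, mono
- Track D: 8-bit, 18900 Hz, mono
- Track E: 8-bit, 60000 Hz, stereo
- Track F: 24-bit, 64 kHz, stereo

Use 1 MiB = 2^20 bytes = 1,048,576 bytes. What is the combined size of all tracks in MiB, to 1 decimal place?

237.6 MiB

Track A: 200,000 × 96 × 4 × 2 = 153,600,000 bytes.
Track B: 32,000 × 96 × 3 × 4 = 36,864,000 bytes.
Track C: 22,050 × 96 × 4 × 1 = 8,467,200 bytes.
Track D: 18,900 × 96 × 1 × 1 = 1,814,400 bytes.
Track E: 60,000 × 96 × 1 × 2 = 11,520,000 bytes.
Track F: 64,000 × 96 × 3 × 2 = 36,864,000 bytes.
Total = 249,129,600 bytes = 237.6 MiB.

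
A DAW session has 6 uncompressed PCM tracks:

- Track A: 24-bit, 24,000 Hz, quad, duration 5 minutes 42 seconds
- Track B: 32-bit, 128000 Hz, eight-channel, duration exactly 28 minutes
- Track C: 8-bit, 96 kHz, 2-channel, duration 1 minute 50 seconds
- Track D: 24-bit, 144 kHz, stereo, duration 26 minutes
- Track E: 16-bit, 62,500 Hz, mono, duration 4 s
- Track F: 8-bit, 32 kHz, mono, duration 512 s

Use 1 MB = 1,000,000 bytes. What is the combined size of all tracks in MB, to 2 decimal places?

8365.62 MB

Track A: 5 minutes 42 seconds = 342 s; 24,000 × 342 × 3 × 4 = 98,496,000 bytes.
Track B: exactly 28 minutes = 1,680 s; 128,000 × 1,680 × 4 × 8 = 6,881,280,000 bytes.
Track C: 1 minute 50 seconds = 110 s; 96,000 × 110 × 1 × 2 = 21,120,000 bytes.
Track D: 26 minutes = 1,560 s; 144,000 × 1,560 × 3 × 2 = 1,347,840,000 bytes.
Track E: 62,500 × 4 × 2 × 1 = 500,000 bytes.
Track F: 32,000 × 512 × 1 × 1 = 16,384,000 bytes.
Total = 8,365,620,000 bytes = 8365.62 MB.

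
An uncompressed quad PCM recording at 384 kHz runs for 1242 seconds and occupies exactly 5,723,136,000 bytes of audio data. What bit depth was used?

24 bits

Bytes per sample = 5,723,136,000 / (384,000 × 1,242 × 4) = 5,723,136,000 / 1,907,712,000 = 3.
Bit depth = 3 × 8 = 24 bits.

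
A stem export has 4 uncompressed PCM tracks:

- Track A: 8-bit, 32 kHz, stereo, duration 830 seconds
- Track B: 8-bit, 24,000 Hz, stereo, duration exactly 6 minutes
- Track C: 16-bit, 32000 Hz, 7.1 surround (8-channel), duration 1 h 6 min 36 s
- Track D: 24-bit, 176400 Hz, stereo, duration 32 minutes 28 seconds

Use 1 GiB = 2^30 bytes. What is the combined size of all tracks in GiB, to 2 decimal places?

Track A: 32,000 × 830 × 1 × 2 = 53,120,000 bytes.
Track B: exactly 6 minutes = 360 s; 24,000 × 360 × 1 × 2 = 17,280,000 bytes.
Track C: 1 h 6 min 36 s = 3,996 s; 32,000 × 3,996 × 2 × 8 = 2,045,952,000 bytes.
Track D: 32 minutes 28 seconds = 1,948 s; 176,400 × 1,948 × 3 × 2 = 2,061,763,200 bytes.
Total = 4,178,115,200 bytes = 3.89 GiB.

3.89 GiB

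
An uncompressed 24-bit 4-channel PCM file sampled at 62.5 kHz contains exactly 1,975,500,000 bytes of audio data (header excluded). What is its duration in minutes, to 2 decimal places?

Byte rate = 62,500 × 3 × 4 = 750,000 bytes/s.
Duration = 1,975,500,000 / 750,000 = 2,634 s.
2,634 s / 60 = 43.90 minutes.

43.90 minutes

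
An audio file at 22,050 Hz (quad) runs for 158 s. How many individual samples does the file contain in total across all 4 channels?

22,050 × 158 s × 4 ch = 13,935,600 samples.

13,935,600 samples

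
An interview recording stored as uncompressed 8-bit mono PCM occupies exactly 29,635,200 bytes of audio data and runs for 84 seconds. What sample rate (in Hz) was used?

352,800 Hz

Bytes = sample_rate × seconds × bytes_per_sample × channels.
sample_rate = 29,635,200 / (84 × 1 × 1) = 29,635,200 / 84 = 352,800 Hz.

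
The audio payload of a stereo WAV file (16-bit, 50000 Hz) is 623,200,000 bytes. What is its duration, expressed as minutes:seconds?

Byte rate = 50,000 × 2 × 2 = 200,000 bytes/s.
Duration = 623,200,000 / 200,000 = 3,116 s.
3,116 s = 51:56.

51:56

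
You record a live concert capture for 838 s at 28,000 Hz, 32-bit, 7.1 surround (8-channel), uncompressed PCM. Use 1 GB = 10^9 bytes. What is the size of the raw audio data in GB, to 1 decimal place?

Bytes = 28,000 samples/s × 838 s × 4 bytes/sample × 8 ch = 750,848,000 bytes.
750,848,000 / 1,000,000,000 = 0.8 GB.

0.8 GB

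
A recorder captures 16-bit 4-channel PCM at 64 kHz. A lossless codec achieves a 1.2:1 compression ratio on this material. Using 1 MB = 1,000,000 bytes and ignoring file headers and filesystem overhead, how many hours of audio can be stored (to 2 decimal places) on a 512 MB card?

Uncompressed byte rate = 64,000 × 2 × 4 = 512,000 bytes/s.
After 1.2:1 compression, effective rate ≈ 426666.67 bytes/s.
Capacity = 512 × 1,000,000 = 512,000,000 bytes.
512,000,000 / effective rate ≈ 1200 s → 0.33 hours.

0.33 hours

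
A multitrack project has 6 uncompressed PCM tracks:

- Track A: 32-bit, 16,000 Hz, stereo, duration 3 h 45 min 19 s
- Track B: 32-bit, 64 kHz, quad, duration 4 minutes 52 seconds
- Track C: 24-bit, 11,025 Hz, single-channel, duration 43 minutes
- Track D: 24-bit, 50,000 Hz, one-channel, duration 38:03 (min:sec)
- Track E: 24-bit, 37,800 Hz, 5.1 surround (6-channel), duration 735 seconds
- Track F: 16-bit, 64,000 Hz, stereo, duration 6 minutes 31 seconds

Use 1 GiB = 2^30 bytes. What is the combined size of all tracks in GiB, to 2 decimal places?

Track A: 3 h 45 min 19 s = 13,519 s; 16,000 × 13,519 × 4 × 2 = 1,730,432,000 bytes.
Track B: 4 minutes 52 seconds = 292 s; 64,000 × 292 × 4 × 4 = 299,008,000 bytes.
Track C: 43 minutes = 2,580 s; 11,025 × 2,580 × 3 × 1 = 85,333,500 bytes.
Track D: 38:03 (min:sec) = 2,283 s; 50,000 × 2,283 × 3 × 1 = 342,450,000 bytes.
Track E: 37,800 × 735 × 3 × 6 = 500,094,000 bytes.
Track F: 6 minutes 31 seconds = 391 s; 64,000 × 391 × 2 × 2 = 100,096,000 bytes.
Total = 3,057,413,500 bytes = 2.85 GiB.

2.85 GiB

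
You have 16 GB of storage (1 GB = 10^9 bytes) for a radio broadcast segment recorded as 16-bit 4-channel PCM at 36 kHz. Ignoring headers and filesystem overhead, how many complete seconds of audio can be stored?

Uncompressed byte rate = 36,000 × 2 × 4 = 288,000 bytes/s.
Capacity = 16 × 1,000,000,000 = 16,000,000,000 bytes.
16,000,000,000 / 288,000 ≈ 55555.56 s → 55,555 seconds.

55,555 seconds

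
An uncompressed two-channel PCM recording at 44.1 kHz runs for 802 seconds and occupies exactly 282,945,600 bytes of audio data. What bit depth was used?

32 bits

Bytes per sample = 282,945,600 / (44,100 × 802 × 2) = 282,945,600 / 70,736,400 = 4.
Bit depth = 4 × 8 = 32 bits.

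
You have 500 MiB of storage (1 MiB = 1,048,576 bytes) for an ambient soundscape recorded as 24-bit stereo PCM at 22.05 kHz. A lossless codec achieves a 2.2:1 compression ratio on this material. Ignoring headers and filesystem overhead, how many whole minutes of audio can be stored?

145 minutes

Uncompressed byte rate = 22,050 × 3 × 2 = 132,300 bytes/s.
After 2.2:1 compression, effective rate ≈ 60136.36 bytes/s.
Capacity = 500 × 1,048,576 = 524,288,000 bytes.
524,288,000 / effective rate ≈ 8718.32 s → 145 minutes.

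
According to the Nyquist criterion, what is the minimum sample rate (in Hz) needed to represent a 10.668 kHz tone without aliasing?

21,336 Hz

Minimum sample rate = 2 × 10,668 Hz = 21,336 Hz.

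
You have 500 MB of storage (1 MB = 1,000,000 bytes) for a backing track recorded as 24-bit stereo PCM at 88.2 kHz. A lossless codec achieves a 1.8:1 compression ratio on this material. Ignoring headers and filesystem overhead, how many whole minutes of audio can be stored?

Uncompressed byte rate = 88,200 × 3 × 2 = 529,200 bytes/s.
After 1.8:1 compression, effective rate ≈ 294000 bytes/s.
Capacity = 500 × 1,000,000 = 500,000,000 bytes.
500,000,000 / effective rate ≈ 1700.68 s → 28 minutes.

28 minutes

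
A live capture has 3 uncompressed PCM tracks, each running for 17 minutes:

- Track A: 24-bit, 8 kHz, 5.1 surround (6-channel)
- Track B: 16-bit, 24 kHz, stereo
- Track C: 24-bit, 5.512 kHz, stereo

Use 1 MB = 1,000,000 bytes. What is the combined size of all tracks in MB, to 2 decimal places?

278.53 MB

17 minutes = 1,020 s.
Track A: 8,000 × 1,020 × 3 × 6 = 146,880,000 bytes.
Track B: 24,000 × 1,020 × 2 × 2 = 97,920,000 bytes.
Track C: 5,512 × 1,020 × 3 × 2 = 33,733,440 bytes.
Total = 278,533,440 bytes = 278.53 MB.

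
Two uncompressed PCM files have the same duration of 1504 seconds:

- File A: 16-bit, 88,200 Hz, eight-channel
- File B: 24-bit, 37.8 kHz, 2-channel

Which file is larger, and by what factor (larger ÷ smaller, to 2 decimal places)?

File A, by a factor of 6.22

File A: 88,200 × 2 × 8 = 1,411,200 bytes/s.
File B: 37,800 × 3 × 2 = 226,800 bytes/s.
File A is larger; ratio = 2,122,444,800 / 341,107,200 = 6.22.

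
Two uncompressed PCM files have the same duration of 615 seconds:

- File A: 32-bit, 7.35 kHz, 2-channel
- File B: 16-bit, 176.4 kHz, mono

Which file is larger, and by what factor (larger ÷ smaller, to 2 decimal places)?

File B, by a factor of 6.00

File A: 7,350 × 4 × 2 = 58,800 bytes/s.
File B: 176,400 × 2 × 1 = 352,800 bytes/s.
File B is larger; ratio = 216,972,000 / 36,162,000 = 6.00.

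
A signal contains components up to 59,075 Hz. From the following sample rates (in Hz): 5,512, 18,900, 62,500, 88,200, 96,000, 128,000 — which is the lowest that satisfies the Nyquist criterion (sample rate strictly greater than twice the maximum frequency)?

Need sample rate > 2 × 59,075 = 118,150 Hz.
Lowest listed rate above 118,150 Hz is 128,000 Hz.

128,000 Hz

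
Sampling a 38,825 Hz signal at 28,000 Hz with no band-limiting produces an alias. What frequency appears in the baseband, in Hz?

10,825 Hz

Nyquist = 28,000/2 = 14,000 Hz; 38,825 Hz exceeds it.
Alias = |38,825 − 1×28,000| = |38,825 − 28,000| = 10,825 Hz.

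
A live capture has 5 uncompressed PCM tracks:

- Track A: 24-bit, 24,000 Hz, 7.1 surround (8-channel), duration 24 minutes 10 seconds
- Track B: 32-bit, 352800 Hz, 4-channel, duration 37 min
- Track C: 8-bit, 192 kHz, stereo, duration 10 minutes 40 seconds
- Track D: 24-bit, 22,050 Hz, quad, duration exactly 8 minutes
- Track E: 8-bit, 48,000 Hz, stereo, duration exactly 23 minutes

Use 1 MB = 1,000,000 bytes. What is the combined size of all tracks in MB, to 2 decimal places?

Track A: 24 minutes 10 seconds = 1,450 s; 24,000 × 1,450 × 3 × 8 = 835,200,000 bytes.
Track B: 37 min = 2,220 s; 352,800 × 2,220 × 4 × 4 = 12,531,456,000 bytes.
Track C: 10 minutes 40 seconds = 640 s; 192,000 × 640 × 1 × 2 = 245,760,000 bytes.
Track D: exactly 8 minutes = 480 s; 22,050 × 480 × 3 × 4 = 127,008,000 bytes.
Track E: exactly 23 minutes = 1,380 s; 48,000 × 1,380 × 1 × 2 = 132,480,000 bytes.
Total = 13,871,904,000 bytes = 13871.90 MB.

13871.90 MB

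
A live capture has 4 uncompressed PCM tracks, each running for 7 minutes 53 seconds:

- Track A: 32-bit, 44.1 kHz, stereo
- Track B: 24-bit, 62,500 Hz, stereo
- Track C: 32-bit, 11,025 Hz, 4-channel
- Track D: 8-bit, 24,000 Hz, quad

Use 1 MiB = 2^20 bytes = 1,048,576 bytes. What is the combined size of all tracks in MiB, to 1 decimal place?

7 minutes 53 seconds = 473 s.
Track A: 44,100 × 473 × 4 × 2 = 166,874,400 bytes.
Track B: 62,500 × 473 × 3 × 2 = 177,375,000 bytes.
Track C: 11,025 × 473 × 4 × 4 = 83,437,200 bytes.
Track D: 24,000 × 473 × 1 × 4 = 45,408,000 bytes.
Total = 473,094,600 bytes = 451.2 MiB.

451.2 MiB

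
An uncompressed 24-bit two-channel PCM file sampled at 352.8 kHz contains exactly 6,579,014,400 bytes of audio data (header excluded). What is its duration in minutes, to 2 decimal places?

Byte rate = 352,800 × 3 × 2 = 2,116,800 bytes/s.
Duration = 6,579,014,400 / 2,116,800 = 3,108 s.
3,108 s / 60 = 51.80 minutes.

51.80 minutes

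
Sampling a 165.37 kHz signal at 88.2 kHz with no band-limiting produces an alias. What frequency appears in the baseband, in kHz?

11.03 kHz

Nyquist = 88,200/2 = 44,100 Hz; 165,370 Hz exceeds it.
Alias = |165,370 − 2×88,200| = |165,370 − 176,400| = 11,030 Hz = 11.03 kHz.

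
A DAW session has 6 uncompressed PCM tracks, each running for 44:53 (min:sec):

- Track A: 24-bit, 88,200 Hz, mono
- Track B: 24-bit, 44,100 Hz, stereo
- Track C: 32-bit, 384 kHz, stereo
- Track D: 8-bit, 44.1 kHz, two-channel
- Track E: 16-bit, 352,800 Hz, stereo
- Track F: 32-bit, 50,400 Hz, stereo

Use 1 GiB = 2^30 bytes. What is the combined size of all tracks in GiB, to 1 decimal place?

44:53 (min:sec) = 2,693 s.
Track A: 88,200 × 2,693 × 3 × 1 = 712,567,800 bytes.
Track B: 44,100 × 2,693 × 3 × 2 = 712,567,800 bytes.
Track C: 384,000 × 2,693 × 4 × 2 = 8,272,896,000 bytes.
Track D: 44,100 × 2,693 × 1 × 2 = 237,522,600 bytes.
Track E: 352,800 × 2,693 × 2 × 2 = 3,800,361,600 bytes.
Track F: 50,400 × 2,693 × 4 × 2 = 1,085,817,600 bytes.
Total = 14,821,733,400 bytes = 13.8 GiB.

13.8 GiB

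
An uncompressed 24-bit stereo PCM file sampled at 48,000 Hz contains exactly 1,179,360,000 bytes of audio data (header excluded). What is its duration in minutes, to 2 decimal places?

68.25 minutes

Byte rate = 48,000 × 3 × 2 = 288,000 bytes/s.
Duration = 1,179,360,000 / 288,000 = 4,095 s.
4,095 s / 60 = 68.25 minutes.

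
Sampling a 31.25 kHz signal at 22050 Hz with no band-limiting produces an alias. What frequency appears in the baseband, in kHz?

Nyquist = 22,050/2 = 11,025 Hz; 31,250 Hz exceeds it.
Alias = |31,250 − 1×22,050| = |31,250 − 22,050| = 9,200 Hz = 9.2 kHz.

9.2 kHz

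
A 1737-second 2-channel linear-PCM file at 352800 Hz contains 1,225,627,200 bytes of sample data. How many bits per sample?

8 bits

Bytes per sample = 1,225,627,200 / (352,800 × 1,737 × 2) = 1,225,627,200 / 1,225,627,200 = 1.
Bit depth = 1 × 8 = 8 bits.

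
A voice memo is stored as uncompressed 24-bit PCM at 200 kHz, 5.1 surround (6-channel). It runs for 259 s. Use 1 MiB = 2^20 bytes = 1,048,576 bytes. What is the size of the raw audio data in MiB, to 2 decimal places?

889.21 MiB

Bytes = 200,000 samples/s × 259 s × 3 bytes/sample × 6 ch = 932,400,000 bytes.
932,400,000 / 1,048,576 = 889.21 MiB.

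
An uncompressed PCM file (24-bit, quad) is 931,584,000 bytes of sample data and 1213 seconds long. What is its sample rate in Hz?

Bytes = sample_rate × seconds × bytes_per_sample × channels.
sample_rate = 931,584,000 / (1,213 × 3 × 4) = 931,584,000 / 14,556 = 64,000 Hz.

64,000 Hz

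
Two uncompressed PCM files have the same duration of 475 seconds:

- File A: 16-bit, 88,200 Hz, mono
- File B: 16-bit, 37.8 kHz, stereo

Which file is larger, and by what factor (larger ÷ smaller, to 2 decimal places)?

File A: 88,200 × 2 × 1 = 176,400 bytes/s.
File B: 37,800 × 2 × 2 = 151,200 bytes/s.
File A is larger; ratio = 83,790,000 / 71,820,000 = 1.17.

File A, by a factor of 1.17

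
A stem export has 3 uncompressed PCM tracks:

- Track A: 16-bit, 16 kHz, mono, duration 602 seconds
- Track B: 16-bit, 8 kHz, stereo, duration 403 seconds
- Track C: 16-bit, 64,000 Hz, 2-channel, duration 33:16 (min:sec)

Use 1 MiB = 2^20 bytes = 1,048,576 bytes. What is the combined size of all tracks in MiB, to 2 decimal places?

Track A: 16,000 × 602 × 2 × 1 = 19,264,000 bytes.
Track B: 8,000 × 403 × 2 × 2 = 12,896,000 bytes.
Track C: 33:16 (min:sec) = 1,996 s; 64,000 × 1,996 × 2 × 2 = 510,976,000 bytes.
Total = 543,136,000 bytes = 517.97 MiB.

517.97 MiB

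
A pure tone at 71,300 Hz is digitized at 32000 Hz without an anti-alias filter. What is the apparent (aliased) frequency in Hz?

7,300 Hz

Nyquist = 32,000/2 = 16,000 Hz; 71,300 Hz exceeds it.
Alias = |71,300 − 2×32,000| = |71,300 − 64,000| = 7,300 Hz.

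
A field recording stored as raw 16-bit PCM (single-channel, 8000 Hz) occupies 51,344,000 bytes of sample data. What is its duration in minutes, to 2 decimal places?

Byte rate = 8,000 × 2 × 1 = 16,000 bytes/s.
Duration = 51,344,000 / 16,000 = 3,209 s.
3,209 s / 60 = 53.48 minutes.

53.48 minutes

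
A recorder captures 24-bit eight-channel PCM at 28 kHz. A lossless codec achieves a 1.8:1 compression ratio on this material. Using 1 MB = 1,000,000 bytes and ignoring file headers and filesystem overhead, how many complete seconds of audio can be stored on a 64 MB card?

Uncompressed byte rate = 28,000 × 3 × 8 = 672,000 bytes/s.
After 1.8:1 compression, effective rate ≈ 373333.33 bytes/s.
Capacity = 64 × 1,000,000 = 64,000,000 bytes.
64,000,000 / effective rate ≈ 171.43 s → 171 seconds.

171 seconds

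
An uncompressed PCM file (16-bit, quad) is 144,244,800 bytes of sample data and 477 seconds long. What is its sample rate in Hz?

Bytes = sample_rate × seconds × bytes_per_sample × channels.
sample_rate = 144,244,800 / (477 × 2 × 4) = 144,244,800 / 3,816 = 37,800 Hz.

37,800 Hz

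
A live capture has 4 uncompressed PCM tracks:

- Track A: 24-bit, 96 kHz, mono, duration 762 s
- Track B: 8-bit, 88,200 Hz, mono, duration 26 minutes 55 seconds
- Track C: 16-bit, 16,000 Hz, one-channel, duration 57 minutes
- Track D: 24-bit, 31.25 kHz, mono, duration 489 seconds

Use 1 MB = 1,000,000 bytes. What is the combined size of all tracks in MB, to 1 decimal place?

Track A: 96,000 × 762 × 3 × 1 = 219,456,000 bytes.
Track B: 26 minutes 55 seconds = 1,615 s; 88,200 × 1,615 × 1 × 1 = 142,443,000 bytes.
Track C: 57 minutes = 3,420 s; 16,000 × 3,420 × 2 × 1 = 109,440,000 bytes.
Track D: 31,250 × 489 × 3 × 1 = 45,843,750 bytes.
Total = 517,182,750 bytes = 517.2 MB.

517.2 MB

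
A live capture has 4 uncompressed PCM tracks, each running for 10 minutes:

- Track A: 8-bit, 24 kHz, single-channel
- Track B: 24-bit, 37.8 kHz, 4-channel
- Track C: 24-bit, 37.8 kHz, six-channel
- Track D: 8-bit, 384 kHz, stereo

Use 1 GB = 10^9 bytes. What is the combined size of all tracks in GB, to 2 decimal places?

10 minutes = 600 s.
Track A: 24,000 × 600 × 1 × 1 = 14,400,000 bytes.
Track B: 37,800 × 600 × 3 × 4 = 272,160,000 bytes.
Track C: 37,800 × 600 × 3 × 6 = 408,240,000 bytes.
Track D: 384,000 × 600 × 1 × 2 = 460,800,000 bytes.
Total = 1,155,600,000 bytes = 1.16 GB.

1.16 GB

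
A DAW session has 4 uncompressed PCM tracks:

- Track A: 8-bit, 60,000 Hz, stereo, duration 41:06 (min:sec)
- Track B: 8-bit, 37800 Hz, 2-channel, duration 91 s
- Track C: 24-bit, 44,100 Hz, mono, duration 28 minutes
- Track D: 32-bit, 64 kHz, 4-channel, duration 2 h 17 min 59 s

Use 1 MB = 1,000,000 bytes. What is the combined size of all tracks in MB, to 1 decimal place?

Track A: 41:06 (min:sec) = 2,466 s; 60,000 × 2,466 × 1 × 2 = 295,920,000 bytes.
Track B: 37,800 × 91 × 1 × 2 = 6,879,600 bytes.
Track C: 28 minutes = 1,680 s; 44,100 × 1,680 × 3 × 1 = 222,264,000 bytes.
Track D: 2 h 17 min 59 s = 8,279 s; 64,000 × 8,279 × 4 × 4 = 8,477,696,000 bytes.
Total = 9,002,759,600 bytes = 9002.8 MB.

9002.8 MB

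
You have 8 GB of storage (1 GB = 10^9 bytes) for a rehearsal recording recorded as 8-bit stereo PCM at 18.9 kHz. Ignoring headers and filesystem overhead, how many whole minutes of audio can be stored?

3,527 minutes

Uncompressed byte rate = 18,900 × 1 × 2 = 37,800 bytes/s.
Capacity = 8 × 1,000,000,000 = 8,000,000,000 bytes.
8,000,000,000 / 37,800 ≈ 211640.21 s → 3,527 minutes.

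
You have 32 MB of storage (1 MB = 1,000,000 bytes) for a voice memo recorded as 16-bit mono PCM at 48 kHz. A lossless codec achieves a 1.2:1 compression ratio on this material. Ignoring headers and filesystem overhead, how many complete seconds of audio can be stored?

Uncompressed byte rate = 48,000 × 2 × 1 = 96,000 bytes/s.
After 1.2:1 compression, effective rate ≈ 80000 bytes/s.
Capacity = 32 × 1,000,000 = 32,000,000 bytes.
32,000,000 / effective rate ≈ 400 s → 400 seconds.

400 seconds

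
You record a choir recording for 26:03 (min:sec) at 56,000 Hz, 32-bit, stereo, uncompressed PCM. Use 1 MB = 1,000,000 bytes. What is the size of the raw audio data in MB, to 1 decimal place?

700.2 MB

Duration = 26:03 (min:sec) = 1,563 s.
Bytes = 56,000 samples/s × 1,563 s × 4 bytes/sample × 2 ch = 700,224,000 bytes.
700,224,000 / 1,000,000 = 700.2 MB.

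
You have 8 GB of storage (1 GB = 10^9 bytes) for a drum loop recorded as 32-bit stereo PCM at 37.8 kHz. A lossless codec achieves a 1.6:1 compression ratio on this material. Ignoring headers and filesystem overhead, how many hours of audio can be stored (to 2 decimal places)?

Uncompressed byte rate = 37,800 × 4 × 2 = 302,400 bytes/s.
After 1.6:1 compression, effective rate ≈ 189000 bytes/s.
Capacity = 8 × 1,000,000,000 = 8,000,000,000 bytes.
8,000,000,000 / effective rate ≈ 42328.04 s → 11.76 hours.

11.76 hours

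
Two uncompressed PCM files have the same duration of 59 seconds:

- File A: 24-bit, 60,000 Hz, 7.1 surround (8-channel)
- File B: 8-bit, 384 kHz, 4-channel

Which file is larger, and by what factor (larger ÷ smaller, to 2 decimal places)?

File B, by a factor of 1.07

File A: 60,000 × 3 × 8 = 1,440,000 bytes/s.
File B: 384,000 × 1 × 4 = 1,536,000 bytes/s.
File B is larger; ratio = 90,624,000 / 84,960,000 = 1.07.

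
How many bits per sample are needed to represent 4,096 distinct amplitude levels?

12 bits

log2(4,096) = 12.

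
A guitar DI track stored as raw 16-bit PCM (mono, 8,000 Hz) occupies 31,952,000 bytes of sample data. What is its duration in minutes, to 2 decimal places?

33.28 minutes

Byte rate = 8,000 × 2 × 1 = 16,000 bytes/s.
Duration = 31,952,000 / 16,000 = 1,997 s.
1,997 s / 60 = 33.28 minutes.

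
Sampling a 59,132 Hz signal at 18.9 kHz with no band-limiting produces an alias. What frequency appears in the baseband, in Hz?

Nyquist = 18,900/2 = 9,450 Hz; 59,132 Hz exceeds it.
Alias = |59,132 − 3×18,900| = |59,132 − 56,700| = 2,432 Hz.

2,432 Hz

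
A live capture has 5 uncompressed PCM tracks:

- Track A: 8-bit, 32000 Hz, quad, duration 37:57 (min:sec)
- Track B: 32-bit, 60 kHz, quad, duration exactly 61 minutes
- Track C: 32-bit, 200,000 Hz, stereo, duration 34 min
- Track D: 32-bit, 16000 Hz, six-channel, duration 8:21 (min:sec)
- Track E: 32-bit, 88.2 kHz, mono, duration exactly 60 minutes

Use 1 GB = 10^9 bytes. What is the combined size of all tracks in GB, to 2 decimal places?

Track A: 37:57 (min:sec) = 2,277 s; 32,000 × 2,277 × 1 × 4 = 291,456,000 bytes.
Track B: exactly 61 minutes = 3,660 s; 60,000 × 3,660 × 4 × 4 = 3,513,600,000 bytes.
Track C: 34 min = 2,040 s; 200,000 × 2,040 × 4 × 2 = 3,264,000,000 bytes.
Track D: 8:21 (min:sec) = 501 s; 16,000 × 501 × 4 × 6 = 192,384,000 bytes.
Track E: exactly 60 minutes = 3,600 s; 88,200 × 3,600 × 4 × 1 = 1,270,080,000 bytes.
Total = 8,531,520,000 bytes = 8.53 GB.

8.53 GB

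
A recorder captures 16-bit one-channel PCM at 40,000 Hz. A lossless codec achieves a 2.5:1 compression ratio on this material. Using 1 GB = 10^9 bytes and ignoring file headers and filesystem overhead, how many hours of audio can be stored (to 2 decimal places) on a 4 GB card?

34.72 hours

Uncompressed byte rate = 40,000 × 2 × 1 = 80,000 bytes/s.
After 2.5:1 compression, effective rate ≈ 32000 bytes/s.
Capacity = 4 × 1,000,000,000 = 4,000,000,000 bytes.
4,000,000,000 / effective rate ≈ 125000 s → 34.72 hours.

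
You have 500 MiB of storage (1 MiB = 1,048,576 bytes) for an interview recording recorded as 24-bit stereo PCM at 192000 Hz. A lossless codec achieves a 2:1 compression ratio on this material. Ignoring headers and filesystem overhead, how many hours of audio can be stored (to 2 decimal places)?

0.25 hours

Uncompressed byte rate = 192,000 × 3 × 2 = 1,152,000 bytes/s.
After 2:1 compression, effective rate ≈ 576000 bytes/s.
Capacity = 500 × 1,048,576 = 524,288,000 bytes.
524,288,000 / effective rate ≈ 910.22 s → 0.25 hours.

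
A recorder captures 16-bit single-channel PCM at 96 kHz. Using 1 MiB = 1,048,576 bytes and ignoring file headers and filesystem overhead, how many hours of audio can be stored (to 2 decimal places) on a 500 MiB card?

Uncompressed byte rate = 96,000 × 2 × 1 = 192,000 bytes/s.
Capacity = 500 × 1,048,576 = 524,288,000 bytes.
524,288,000 / 192,000 ≈ 2730.67 s → 0.76 hours.

0.76 hours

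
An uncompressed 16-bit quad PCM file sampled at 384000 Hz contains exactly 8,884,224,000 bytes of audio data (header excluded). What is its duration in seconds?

Byte rate = 384,000 × 2 × 4 = 3,072,000 bytes/s.
Duration = 8,884,224,000 / 3,072,000 = 2,892 s.

2,892 seconds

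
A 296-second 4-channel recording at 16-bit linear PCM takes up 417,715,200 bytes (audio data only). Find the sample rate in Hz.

176,400 Hz

Bytes = sample_rate × seconds × bytes_per_sample × channels.
sample_rate = 417,715,200 / (296 × 2 × 4) = 417,715,200 / 2,368 = 176,400 Hz.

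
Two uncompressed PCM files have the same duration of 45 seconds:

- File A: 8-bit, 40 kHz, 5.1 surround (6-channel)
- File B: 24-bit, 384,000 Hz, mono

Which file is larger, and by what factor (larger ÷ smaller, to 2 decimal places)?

File A: 40,000 × 1 × 6 = 240,000 bytes/s.
File B: 384,000 × 3 × 1 = 1,152,000 bytes/s.
File B is larger; ratio = 51,840,000 / 10,800,000 = 4.80.

File B, by a factor of 4.80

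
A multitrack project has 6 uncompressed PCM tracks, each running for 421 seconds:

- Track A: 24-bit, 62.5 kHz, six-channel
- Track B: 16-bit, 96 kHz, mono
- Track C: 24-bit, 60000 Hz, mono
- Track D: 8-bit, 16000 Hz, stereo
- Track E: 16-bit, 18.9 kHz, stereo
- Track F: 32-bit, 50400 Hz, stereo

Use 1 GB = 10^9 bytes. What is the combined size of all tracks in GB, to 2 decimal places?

Track A: 62,500 × 421 × 3 × 6 = 473,625,000 bytes.
Track B: 96,000 × 421 × 2 × 1 = 80,832,000 bytes.
Track C: 60,000 × 421 × 3 × 1 = 75,780,000 bytes.
Track D: 16,000 × 421 × 1 × 2 = 13,472,000 bytes.
Track E: 18,900 × 421 × 2 × 2 = 31,827,600 bytes.
Track F: 50,400 × 421 × 4 × 2 = 169,747,200 bytes.
Total = 845,283,800 bytes = 0.85 GB.

0.85 GB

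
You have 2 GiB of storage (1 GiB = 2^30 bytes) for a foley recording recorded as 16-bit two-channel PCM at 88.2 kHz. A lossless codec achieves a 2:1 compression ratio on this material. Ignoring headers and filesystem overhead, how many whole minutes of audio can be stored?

202 minutes

Uncompressed byte rate = 88,200 × 2 × 2 = 352,800 bytes/s.
After 2:1 compression, effective rate ≈ 176400 bytes/s.
Capacity = 2 × 1,073,741,824 = 2,147,483,648 bytes.
2,147,483,648 / effective rate ≈ 12173.94 s → 202 minutes.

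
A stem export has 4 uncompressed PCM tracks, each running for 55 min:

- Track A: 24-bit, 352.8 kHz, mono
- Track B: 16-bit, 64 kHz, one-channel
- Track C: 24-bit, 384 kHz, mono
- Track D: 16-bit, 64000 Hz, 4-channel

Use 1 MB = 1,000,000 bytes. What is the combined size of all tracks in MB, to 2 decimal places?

9406.32 MB

55 min = 3,300 s.
Track A: 352,800 × 3,300 × 3 × 1 = 3,492,720,000 bytes.
Track B: 64,000 × 3,300 × 2 × 1 = 422,400,000 bytes.
Track C: 384,000 × 3,300 × 3 × 1 = 3,801,600,000 bytes.
Track D: 64,000 × 3,300 × 2 × 4 = 1,689,600,000 bytes.
Total = 9,406,320,000 bytes = 9406.32 MB.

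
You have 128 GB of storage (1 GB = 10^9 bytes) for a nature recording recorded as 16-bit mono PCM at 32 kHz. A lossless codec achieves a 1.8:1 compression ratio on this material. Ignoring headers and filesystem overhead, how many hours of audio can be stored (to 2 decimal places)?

1000.00 hours

Uncompressed byte rate = 32,000 × 2 × 1 = 64,000 bytes/s.
After 1.8:1 compression, effective rate ≈ 35555.56 bytes/s.
Capacity = 128 × 1,000,000,000 = 128,000,000,000 bytes.
128,000,000,000 / effective rate ≈ 3600000 s → 1000.00 hours.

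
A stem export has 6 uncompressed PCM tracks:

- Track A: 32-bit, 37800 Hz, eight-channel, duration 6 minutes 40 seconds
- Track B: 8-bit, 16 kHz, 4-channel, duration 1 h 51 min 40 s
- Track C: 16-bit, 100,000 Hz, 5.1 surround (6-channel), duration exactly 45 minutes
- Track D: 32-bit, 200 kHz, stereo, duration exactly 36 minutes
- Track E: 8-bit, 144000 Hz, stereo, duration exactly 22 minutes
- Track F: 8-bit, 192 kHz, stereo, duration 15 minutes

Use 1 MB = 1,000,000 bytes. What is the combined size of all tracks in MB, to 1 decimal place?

8334.4 MB

Track A: 6 minutes 40 seconds = 400 s; 37,800 × 400 × 4 × 8 = 483,840,000 bytes.
Track B: 1 h 51 min 40 s = 6,700 s; 16,000 × 6,700 × 1 × 4 = 428,800,000 bytes.
Track C: exactly 45 minutes = 2,700 s; 100,000 × 2,700 × 2 × 6 = 3,240,000,000 bytes.
Track D: exactly 36 minutes = 2,160 s; 200,000 × 2,160 × 4 × 2 = 3,456,000,000 bytes.
Track E: exactly 22 minutes = 1,320 s; 144,000 × 1,320 × 1 × 2 = 380,160,000 bytes.
Track F: 15 minutes = 900 s; 192,000 × 900 × 1 × 2 = 345,600,000 bytes.
Total = 8,334,400,000 bytes = 8334.4 MB.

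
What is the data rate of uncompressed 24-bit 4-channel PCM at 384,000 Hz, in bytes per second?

Bit rate = 384,000 × 24 × 4 = 36,864,000 bits/s.
36,864,000 / 8 = 4,608,000 bytes/s.

4,608,000 bytes/s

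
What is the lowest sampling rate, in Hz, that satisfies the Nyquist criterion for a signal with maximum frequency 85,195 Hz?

Minimum sample rate = 2 × 85,195 Hz = 170,390 Hz.

170,390 Hz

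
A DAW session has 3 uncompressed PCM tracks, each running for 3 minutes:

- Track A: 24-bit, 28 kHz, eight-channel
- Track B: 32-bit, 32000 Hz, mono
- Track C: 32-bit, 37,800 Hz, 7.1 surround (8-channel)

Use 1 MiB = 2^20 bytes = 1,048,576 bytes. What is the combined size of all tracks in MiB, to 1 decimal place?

345.0 MiB

3 minutes = 180 s.
Track A: 28,000 × 180 × 3 × 8 = 120,960,000 bytes.
Track B: 32,000 × 180 × 4 × 1 = 23,040,000 bytes.
Track C: 37,800 × 180 × 4 × 8 = 217,728,000 bytes.
Total = 361,728,000 bytes = 345.0 MiB.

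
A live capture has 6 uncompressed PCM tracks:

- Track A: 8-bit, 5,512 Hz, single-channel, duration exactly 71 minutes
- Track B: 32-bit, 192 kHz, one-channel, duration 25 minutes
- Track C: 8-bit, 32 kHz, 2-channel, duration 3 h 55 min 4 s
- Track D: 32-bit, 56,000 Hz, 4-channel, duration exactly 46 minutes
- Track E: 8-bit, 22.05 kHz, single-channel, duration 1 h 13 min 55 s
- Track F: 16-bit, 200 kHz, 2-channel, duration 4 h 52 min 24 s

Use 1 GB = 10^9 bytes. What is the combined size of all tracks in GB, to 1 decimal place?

18.7 GB

Track A: exactly 71 minutes = 4,260 s; 5,512 × 4,260 × 1 × 1 = 23,481,120 bytes.
Track B: 25 minutes = 1,500 s; 192,000 × 1,500 × 4 × 1 = 1,152,000,000 bytes.
Track C: 3 h 55 min 4 s = 14,104 s; 32,000 × 14,104 × 1 × 2 = 902,656,000 bytes.
Track D: exactly 46 minutes = 2,760 s; 56,000 × 2,760 × 4 × 4 = 2,472,960,000 bytes.
Track E: 1 h 13 min 55 s = 4,435 s; 22,050 × 4,435 × 1 × 1 = 97,791,750 bytes.
Track F: 4 h 52 min 24 s = 17,544 s; 200,000 × 17,544 × 2 × 2 = 14,035,200,000 bytes.
Total = 18,684,088,870 bytes = 18.7 GB.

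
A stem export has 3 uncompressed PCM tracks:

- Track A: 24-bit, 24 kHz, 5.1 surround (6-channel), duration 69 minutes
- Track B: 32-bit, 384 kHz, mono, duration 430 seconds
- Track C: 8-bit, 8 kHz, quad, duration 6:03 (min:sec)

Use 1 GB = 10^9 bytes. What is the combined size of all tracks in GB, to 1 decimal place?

2.5 GB

Track A: 69 minutes = 4,140 s; 24,000 × 4,140 × 3 × 6 = 1,788,480,000 bytes.
Track B: 384,000 × 430 × 4 × 1 = 660,480,000 bytes.
Track C: 6:03 (min:sec) = 363 s; 8,000 × 363 × 1 × 4 = 11,616,000 bytes.
Total = 2,460,576,000 bytes = 2.5 GB.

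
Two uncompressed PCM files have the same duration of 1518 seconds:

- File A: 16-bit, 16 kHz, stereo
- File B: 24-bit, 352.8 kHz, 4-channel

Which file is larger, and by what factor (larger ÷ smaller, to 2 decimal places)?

File A: 16,000 × 2 × 2 = 64,000 bytes/s.
File B: 352,800 × 3 × 4 = 4,233,600 bytes/s.
File B is larger; ratio = 6,426,604,800 / 97,152,000 = 66.15.

File B, by a factor of 66.15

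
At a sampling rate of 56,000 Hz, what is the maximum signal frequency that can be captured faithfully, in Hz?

Nyquist frequency = sample rate / 2 = 56,000 / 2 = 28,000 Hz.

28,000 Hz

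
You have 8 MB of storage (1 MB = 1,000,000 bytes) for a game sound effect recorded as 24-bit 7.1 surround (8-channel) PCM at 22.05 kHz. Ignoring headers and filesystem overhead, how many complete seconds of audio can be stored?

15 seconds

Uncompressed byte rate = 22,050 × 3 × 8 = 529,200 bytes/s.
Capacity = 8 × 1,000,000 = 8,000,000 bytes.
8,000,000 / 529,200 ≈ 15.12 s → 15 seconds.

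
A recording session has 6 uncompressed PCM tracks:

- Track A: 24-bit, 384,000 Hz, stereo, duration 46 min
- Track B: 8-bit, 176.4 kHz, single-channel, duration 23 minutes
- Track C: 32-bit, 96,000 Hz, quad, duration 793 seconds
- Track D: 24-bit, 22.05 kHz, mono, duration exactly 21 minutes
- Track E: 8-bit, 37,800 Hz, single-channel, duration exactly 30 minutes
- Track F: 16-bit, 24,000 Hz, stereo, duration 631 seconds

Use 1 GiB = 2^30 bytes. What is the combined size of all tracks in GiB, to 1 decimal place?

Track A: 46 min = 2,760 s; 384,000 × 2,760 × 3 × 2 = 6,359,040,000 bytes.
Track B: 23 minutes = 1,380 s; 176,400 × 1,380 × 1 × 1 = 243,432,000 bytes.
Track C: 96,000 × 793 × 4 × 4 = 1,218,048,000 bytes.
Track D: exactly 21 minutes = 1,260 s; 22,050 × 1,260 × 3 × 1 = 83,349,000 bytes.
Track E: exactly 30 minutes = 1,800 s; 37,800 × 1,800 × 1 × 1 = 68,040,000 bytes.
Track F: 24,000 × 631 × 2 × 2 = 60,576,000 bytes.
Total = 8,032,485,000 bytes = 7.5 GiB.

7.5 GiB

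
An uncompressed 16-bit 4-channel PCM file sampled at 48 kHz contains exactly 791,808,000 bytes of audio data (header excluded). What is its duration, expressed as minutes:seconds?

34:22

Byte rate = 48,000 × 2 × 4 = 384,000 bytes/s.
Duration = 791,808,000 / 384,000 = 2,062 s.
2,062 s = 34:22.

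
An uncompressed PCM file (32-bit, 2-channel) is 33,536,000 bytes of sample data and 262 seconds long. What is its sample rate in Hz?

Bytes = sample_rate × seconds × bytes_per_sample × channels.
sample_rate = 33,536,000 / (262 × 4 × 2) = 33,536,000 / 2,096 = 16,000 Hz.

16,000 Hz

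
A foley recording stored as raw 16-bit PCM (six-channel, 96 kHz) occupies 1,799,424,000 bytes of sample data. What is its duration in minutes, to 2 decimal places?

26.03 minutes

Byte rate = 96,000 × 2 × 6 = 1,152,000 bytes/s.
Duration = 1,799,424,000 / 1,152,000 = 1,562 s.
1,562 s / 60 = 26.03 minutes.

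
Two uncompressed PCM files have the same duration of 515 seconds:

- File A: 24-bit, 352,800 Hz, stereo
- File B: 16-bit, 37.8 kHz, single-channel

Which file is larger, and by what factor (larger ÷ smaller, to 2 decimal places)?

File A, by a factor of 28.00

File A: 352,800 × 3 × 2 = 2,116,800 bytes/s.
File B: 37,800 × 2 × 1 = 75,600 bytes/s.
File A is larger; ratio = 1,090,152,000 / 38,934,000 = 28.00.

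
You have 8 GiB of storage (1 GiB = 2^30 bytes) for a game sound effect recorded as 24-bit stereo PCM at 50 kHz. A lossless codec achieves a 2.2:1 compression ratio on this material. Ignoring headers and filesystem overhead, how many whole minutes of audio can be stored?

Uncompressed byte rate = 50,000 × 3 × 2 = 300,000 bytes/s.
After 2.2:1 compression, effective rate ≈ 136363.64 bytes/s.
Capacity = 8 × 1,073,741,824 = 8,589,934,592 bytes.
8,589,934,592 / effective rate ≈ 62992.85 s → 1,049 minutes.

1,049 minutes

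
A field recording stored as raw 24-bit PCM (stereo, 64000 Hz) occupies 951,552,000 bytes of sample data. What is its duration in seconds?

2,478 seconds

Byte rate = 64,000 × 3 × 2 = 384,000 bytes/s.
Duration = 951,552,000 / 384,000 = 2,478 s.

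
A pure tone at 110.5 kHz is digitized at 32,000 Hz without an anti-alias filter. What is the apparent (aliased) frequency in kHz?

14.5 kHz

Nyquist = 32,000/2 = 16,000 Hz; 110,500 Hz exceeds it.
Alias = |110,500 − 3×32,000| = |110,500 − 96,000| = 14,500 Hz = 14.5 kHz.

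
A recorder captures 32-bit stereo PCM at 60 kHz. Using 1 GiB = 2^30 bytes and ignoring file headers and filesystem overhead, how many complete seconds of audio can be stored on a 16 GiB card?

35,791 seconds

Uncompressed byte rate = 60,000 × 4 × 2 = 480,000 bytes/s.
Capacity = 16 × 1,073,741,824 = 17,179,869,184 bytes.
17,179,869,184 / 480,000 ≈ 35791.39 s → 35,791 seconds.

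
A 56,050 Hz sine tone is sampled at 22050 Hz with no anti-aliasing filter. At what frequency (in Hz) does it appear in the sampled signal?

Nyquist = 22,050/2 = 11,025 Hz; 56,050 Hz exceeds it.
Alias = |56,050 − 3×22,050| = |56,050 − 66,150| = 10,100 Hz.

10,100 Hz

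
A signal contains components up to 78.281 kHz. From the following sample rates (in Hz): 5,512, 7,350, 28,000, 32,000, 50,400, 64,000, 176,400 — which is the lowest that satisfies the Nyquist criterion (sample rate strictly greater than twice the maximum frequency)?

176,400 Hz

Need sample rate > 2 × 78,281 = 156,562 Hz.
Lowest listed rate above 156,562 Hz is 176,400 Hz.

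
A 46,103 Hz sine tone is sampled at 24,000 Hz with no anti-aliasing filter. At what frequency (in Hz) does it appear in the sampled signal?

Nyquist = 24,000/2 = 12,000 Hz; 46,103 Hz exceeds it.
Alias = |46,103 − 2×24,000| = |46,103 − 48,000| = 1,897 Hz.

1,897 Hz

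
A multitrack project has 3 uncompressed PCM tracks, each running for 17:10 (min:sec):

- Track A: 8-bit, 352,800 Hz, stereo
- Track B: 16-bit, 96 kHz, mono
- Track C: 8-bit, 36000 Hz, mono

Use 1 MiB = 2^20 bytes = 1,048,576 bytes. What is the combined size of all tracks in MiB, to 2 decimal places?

917.06 MiB

17:10 (min:sec) = 1,030 s.
Track A: 352,800 × 1,030 × 1 × 2 = 726,768,000 bytes.
Track B: 96,000 × 1,030 × 2 × 1 = 197,760,000 bytes.
Track C: 36,000 × 1,030 × 1 × 1 = 37,080,000 bytes.
Total = 961,608,000 bytes = 917.06 MiB.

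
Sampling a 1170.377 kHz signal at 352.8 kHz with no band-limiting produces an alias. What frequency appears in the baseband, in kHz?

111.977 kHz

Nyquist = 352,800/2 = 176,400 Hz; 1,170,377 Hz exceeds it.
Alias = |1,170,377 − 3×352,800| = |1,170,377 − 1,058,400| = 111,977 Hz = 111.977 kHz.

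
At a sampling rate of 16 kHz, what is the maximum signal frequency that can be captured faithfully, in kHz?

Nyquist frequency = sample rate / 2 = 16,000 / 2 = 8 kHz.

8 kHz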